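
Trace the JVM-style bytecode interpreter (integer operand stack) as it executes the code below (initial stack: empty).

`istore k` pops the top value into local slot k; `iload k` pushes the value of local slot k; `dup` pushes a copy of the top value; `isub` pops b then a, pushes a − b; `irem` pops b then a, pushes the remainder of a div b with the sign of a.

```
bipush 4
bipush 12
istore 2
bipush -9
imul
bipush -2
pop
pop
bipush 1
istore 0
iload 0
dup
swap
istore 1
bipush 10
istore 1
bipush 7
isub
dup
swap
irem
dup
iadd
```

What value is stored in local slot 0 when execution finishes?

bipush 4  -> 4
bipush 12 -> 4 12
istore 2  -> 4
bipush -9 -> 4 -9
imul      -> -36
bipush -2 -> -36 -2
pop       -> -36
pop       -> (empty)
bipush 1  -> 1
istore 0  -> (empty)
iload 0   -> 1
dup       -> 1 1
swap      -> 1 1
istore 1  -> 1
bipush 10 -> 1 10
istore 1  -> 1
bipush 7  -> 1 7
isub      -> -6
dup       -> -6 -6
swap      -> -6 -6
irem      -> 0
dup       -> 0 0
iadd      -> 0

1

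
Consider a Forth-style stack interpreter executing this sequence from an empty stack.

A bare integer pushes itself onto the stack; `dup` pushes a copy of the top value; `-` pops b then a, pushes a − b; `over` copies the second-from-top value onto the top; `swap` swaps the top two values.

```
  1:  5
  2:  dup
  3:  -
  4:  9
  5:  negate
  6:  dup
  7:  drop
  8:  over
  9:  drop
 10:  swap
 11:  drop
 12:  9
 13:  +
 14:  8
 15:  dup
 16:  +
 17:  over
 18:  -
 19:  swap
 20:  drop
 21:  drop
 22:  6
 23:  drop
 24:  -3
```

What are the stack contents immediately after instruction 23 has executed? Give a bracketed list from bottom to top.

[]

5       5
dup     5 5
-       0
9       0 9
negate  0 -9
dup     0 -9 -9
drop    0 -9
over    0 -9 0
drop    0 -9
swap    -9 0
drop    -9
9       -9 9
+       0
8       0 8
dup     0 8 8
+       0 16
over    0 16 0
-       0 16
swap    16 0
drop    16
drop    (empty)
6       6
drop    (empty)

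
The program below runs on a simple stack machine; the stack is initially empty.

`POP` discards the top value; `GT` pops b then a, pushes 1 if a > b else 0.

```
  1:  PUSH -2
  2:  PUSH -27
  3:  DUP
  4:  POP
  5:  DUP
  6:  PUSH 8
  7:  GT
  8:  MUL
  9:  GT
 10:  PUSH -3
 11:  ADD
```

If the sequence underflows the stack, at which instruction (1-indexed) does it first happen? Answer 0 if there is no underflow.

0

PUSH -2  : [-2]
PUSH -27 : [-2, -27]
DUP      : [-2, -27, -27]
POP      : [-2, -27]
DUP      : [-2, -27, -27]
PUSH 8   : [-2, -27, -27, 8]
GT       : [-2, -27, 0]
MUL      : [-2, 0]
GT       : [0]
PUSH -3  : [0, -3]
ADD      : [-3]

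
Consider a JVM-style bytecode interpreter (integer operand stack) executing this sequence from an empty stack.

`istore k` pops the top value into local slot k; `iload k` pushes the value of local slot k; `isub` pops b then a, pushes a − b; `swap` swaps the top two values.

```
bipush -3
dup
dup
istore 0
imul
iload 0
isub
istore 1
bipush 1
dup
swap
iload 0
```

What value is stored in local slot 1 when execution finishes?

12

bipush -3 → -3
dup       → -3 -3
dup       → -3 -3 -3
istore 0  → -3 -3
imul      → 9
iload 0   → 9 -3
isub      → 12
istore 1  → (empty)
bipush 1  → 1
dup       → 1 1
swap      → 1 1
iload 0   → 1 1 -3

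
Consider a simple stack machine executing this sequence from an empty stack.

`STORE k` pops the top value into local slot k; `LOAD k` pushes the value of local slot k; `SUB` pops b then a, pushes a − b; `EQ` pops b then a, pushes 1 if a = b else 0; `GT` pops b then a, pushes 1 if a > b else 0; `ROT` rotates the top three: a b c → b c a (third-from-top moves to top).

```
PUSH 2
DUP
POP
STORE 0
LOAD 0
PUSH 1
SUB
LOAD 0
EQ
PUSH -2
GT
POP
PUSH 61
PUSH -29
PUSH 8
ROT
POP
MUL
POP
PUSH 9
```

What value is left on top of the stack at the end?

PUSH 2    [2]
DUP       [2, 2]
POP       [2]
STORE 0   []
LOAD 0    [2]
PUSH 1    [2, 1]
SUB       [1]
LOAD 0    [1, 2]
EQ        [0]
PUSH -2   [0, -2]
GT        [1]
POP       []
PUSH 61   [61]
PUSH -29  [61, -29]
PUSH 8    [61, -29, 8]
ROT       [-29, 8, 61]
POP       [-29, 8]
MUL       [-232]
POP       []
PUSH 9    [9]

9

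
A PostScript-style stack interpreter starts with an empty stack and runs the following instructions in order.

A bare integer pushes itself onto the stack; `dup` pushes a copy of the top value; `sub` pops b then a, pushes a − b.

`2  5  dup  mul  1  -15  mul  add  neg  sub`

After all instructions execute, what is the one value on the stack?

2   : [2]
5   : [2, 5]
dup : [2, 5, 5]
mul : [2, 25]
1   : [2, 25, 1]
-15 : [2, 25, 1, -15]
mul : [2, 25, -15]
add : [2, 10]
neg : [2, -10]
sub : [12]

12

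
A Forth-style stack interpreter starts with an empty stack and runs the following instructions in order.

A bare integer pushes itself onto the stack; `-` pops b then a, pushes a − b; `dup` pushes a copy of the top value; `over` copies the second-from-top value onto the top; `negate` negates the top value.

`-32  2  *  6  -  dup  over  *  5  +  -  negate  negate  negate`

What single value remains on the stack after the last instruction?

4975

-32    → -32
2      → -32 2
*      → -64
6      → -64 6
-      → -70
dup    → -70 -70
over   → -70 -70 -70
*      → -70 4900
5      → -70 4900 5
+      → -70 4905
-      → -4975
negate → 4975
negate → -4975
negate → 4975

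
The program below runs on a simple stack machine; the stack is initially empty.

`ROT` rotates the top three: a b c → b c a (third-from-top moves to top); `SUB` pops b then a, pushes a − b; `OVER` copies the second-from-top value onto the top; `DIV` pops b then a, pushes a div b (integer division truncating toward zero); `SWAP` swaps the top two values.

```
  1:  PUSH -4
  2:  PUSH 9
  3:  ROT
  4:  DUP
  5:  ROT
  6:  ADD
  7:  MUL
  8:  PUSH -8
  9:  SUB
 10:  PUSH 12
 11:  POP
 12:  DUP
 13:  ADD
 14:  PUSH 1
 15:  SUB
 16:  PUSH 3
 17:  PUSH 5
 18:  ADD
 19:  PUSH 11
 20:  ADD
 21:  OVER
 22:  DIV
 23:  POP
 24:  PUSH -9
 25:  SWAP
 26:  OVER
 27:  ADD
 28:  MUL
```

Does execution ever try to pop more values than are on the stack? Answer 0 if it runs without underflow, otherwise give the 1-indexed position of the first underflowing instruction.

PUSH -4 -> -4
PUSH 9  -> -4 9
ROT  — needs 3 operands, stack has 2 → underflow

3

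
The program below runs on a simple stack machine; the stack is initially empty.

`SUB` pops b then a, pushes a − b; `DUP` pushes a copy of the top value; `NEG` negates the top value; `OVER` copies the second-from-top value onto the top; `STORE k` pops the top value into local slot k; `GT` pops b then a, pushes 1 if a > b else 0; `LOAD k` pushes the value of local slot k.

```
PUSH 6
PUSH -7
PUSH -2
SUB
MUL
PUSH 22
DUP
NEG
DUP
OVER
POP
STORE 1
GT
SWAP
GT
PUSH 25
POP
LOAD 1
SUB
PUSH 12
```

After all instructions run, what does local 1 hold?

-22

PUSH 6  → 6
PUSH -7 → 6 -7
PUSH -2 → 6 -7 -2
SUB     → 6 -5
MUL     → -30
PUSH 22 → -30 22
DUP     → -30 22 22
NEG     → -30 22 -22
DUP     → -30 22 -22 -22
OVER    → -30 22 -22 -22 -22
POP     → -30 22 -22 -22
STORE 1 → -30 22 -22
GT      → -30 1
SWAP    → 1 -30
GT      → 1
PUSH 25 → 1 25
POP     → 1
LOAD 1  → 1 -22
SUB     → 23
PUSH 12 → 23 12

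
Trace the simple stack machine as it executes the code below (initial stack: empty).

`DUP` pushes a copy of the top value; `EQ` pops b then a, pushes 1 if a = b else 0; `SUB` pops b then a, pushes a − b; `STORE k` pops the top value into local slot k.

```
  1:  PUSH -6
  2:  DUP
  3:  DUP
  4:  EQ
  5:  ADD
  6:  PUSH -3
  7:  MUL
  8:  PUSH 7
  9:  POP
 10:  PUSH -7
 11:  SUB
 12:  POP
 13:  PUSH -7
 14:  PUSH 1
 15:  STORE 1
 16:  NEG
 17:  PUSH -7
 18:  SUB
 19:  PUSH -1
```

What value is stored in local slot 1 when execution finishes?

1

PUSH -6 : [-6]
DUP     : [-6, -6]
DUP     : [-6, -6, -6]
EQ      : [-6, 1]
ADD     : [-5]
PUSH -3 : [-5, -3]
MUL     : [15]
PUSH 7  : [15, 7]
POP     : [15]
PUSH -7 : [15, -7]
SUB     : [22]
POP     : []
PUSH -7 : [-7]
PUSH 1  : [-7, 1]
STORE 1 : [-7]
NEG     : [7]
PUSH -7 : [7, -7]
SUB     : [14]
PUSH -1 : [14, -1]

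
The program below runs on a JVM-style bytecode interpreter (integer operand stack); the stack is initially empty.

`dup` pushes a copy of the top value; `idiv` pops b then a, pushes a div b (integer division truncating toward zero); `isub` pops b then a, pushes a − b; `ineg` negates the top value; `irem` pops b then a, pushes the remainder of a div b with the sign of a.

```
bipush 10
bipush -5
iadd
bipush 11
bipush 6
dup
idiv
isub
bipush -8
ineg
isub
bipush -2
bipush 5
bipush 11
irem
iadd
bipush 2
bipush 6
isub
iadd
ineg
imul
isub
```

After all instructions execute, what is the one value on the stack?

bipush 10 : [10]
bipush -5 : [10, -5]
iadd      : [5]
bipush 11 : [5, 11]
bipush 6  : [5, 11, 6]
dup       : [5, 11, 6, 6]
idiv      : [5, 11, 1]
isub      : [5, 10]
bipush -8 : [5, 10, -8]
ineg      : [5, 10, 8]
isub      : [5, 2]
bipush -2 : [5, 2, -2]
bipush 5  : [5, 2, -2, 5]
bipush 11 : [5, 2, -2, 5, 11]
irem      : [5, 2, -2, 5]
iadd      : [5, 2, 3]
bipush 2  : [5, 2, 3, 2]
bipush 6  : [5, 2, 3, 2, 6]
isub      : [5, 2, 3, -4]
iadd      : [5, 2, -1]
ineg      : [5, 2, 1]
imul      : [5, 2]
isub      : [3]

3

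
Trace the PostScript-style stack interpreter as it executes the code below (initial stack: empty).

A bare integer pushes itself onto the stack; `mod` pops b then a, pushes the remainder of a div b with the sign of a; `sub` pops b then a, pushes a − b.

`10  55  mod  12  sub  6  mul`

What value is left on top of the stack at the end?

-12

10  : [10]
55  : [10, 55]
mod : [10]
12  : [10, 12]
sub : [-2]
6   : [-2, 6]
mul : [-12]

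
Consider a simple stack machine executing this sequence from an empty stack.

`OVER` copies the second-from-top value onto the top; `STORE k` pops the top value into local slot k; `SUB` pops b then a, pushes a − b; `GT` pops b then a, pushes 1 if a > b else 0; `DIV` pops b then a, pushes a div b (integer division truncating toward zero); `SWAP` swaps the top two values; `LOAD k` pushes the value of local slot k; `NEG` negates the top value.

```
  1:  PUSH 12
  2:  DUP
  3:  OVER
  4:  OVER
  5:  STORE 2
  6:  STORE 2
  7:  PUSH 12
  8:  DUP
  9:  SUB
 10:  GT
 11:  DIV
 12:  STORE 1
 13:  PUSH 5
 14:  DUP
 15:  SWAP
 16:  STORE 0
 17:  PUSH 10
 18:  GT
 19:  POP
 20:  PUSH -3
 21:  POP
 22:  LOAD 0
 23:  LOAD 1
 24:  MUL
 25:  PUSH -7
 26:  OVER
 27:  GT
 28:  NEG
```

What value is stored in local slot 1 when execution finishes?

PUSH 12 : 12
DUP     : 12 12
OVER    : 12 12 12
OVER    : 12 12 12 12
STORE 2 : 12 12 12
STORE 2 : 12 12
PUSH 12 : 12 12 12
DUP     : 12 12 12 12
SUB     : 12 12 0
GT      : 12 1
DIV     : 12
STORE 1 : (empty)
PUSH 5  : 5
DUP     : 5 5
SWAP    : 5 5
STORE 0 : 5
PUSH 10 : 5 10
GT      : 0
POP     : (empty)
PUSH -3 : -3
POP     : (empty)
LOAD 0  : 5
LOAD 1  : 5 12
MUL     : 60
PUSH -7 : 60 -7
OVER    : 60 -7 60
GT      : 60 0
NEG     : 60 0

12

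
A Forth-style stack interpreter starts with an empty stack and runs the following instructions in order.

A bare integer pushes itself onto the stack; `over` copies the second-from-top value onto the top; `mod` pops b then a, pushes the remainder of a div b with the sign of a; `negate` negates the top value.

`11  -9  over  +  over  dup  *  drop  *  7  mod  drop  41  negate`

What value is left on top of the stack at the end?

-41

11      [11]
-9      [11, -9]
over    [11, -9, 11]
+       [11, 2]
over    [11, 2, 11]
dup     [11, 2, 11, 11]
*       [11, 2, 121]
drop    [11, 2]
*       [22]
7       [22, 7]
mod     [1]
drop    []
41      [41]
negate  [-41]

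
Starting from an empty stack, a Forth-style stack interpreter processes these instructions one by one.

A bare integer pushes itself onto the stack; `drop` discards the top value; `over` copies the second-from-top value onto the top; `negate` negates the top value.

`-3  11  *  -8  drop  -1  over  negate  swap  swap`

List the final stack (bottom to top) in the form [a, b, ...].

-3      [-3]
11      [-3, 11]
*       [-33]
-8      [-33, -8]
drop    [-33]
-1      [-33, -1]
over    [-33, -1, -33]
negate  [-33, -1, 33]
swap    [-33, 33, -1]
swap    [-33, -1, 33]

[-33, -1, 33]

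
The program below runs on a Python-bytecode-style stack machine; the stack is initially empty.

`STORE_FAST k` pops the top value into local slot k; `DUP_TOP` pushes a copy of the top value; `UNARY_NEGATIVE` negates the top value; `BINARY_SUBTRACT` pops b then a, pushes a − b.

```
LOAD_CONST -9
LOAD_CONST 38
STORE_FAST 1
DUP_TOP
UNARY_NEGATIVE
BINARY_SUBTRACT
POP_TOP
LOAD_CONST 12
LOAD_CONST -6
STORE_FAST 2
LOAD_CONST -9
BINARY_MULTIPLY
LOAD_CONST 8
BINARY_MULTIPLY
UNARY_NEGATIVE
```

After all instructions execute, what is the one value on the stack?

864

LOAD_CONST -9   : [-9]
LOAD_CONST 38   : [-9, 38]
STORE_FAST 1    : [-9]
DUP_TOP         : [-9, -9]
UNARY_NEGATIVE  : [-9, 9]
BINARY_SUBTRACT : [-18]
POP_TOP         : []
LOAD_CONST 12   : [12]
LOAD_CONST -6   : [12, -6]
STORE_FAST 2    : [12]
LOAD_CONST -9   : [12, -9]
BINARY_MULTIPLY : [-108]
LOAD_CONST 8    : [-108, 8]
BINARY_MULTIPLY : [-864]
UNARY_NEGATIVE  : [864]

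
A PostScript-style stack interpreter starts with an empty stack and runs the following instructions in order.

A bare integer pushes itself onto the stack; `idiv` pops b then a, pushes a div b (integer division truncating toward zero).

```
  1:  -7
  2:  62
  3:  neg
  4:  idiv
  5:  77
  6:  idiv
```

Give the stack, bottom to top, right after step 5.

-7   -> [-7]
62   -> [-7, 62]
neg  -> [-7, -62]
idiv -> [0]
77   -> [0, 77]

[0, 77]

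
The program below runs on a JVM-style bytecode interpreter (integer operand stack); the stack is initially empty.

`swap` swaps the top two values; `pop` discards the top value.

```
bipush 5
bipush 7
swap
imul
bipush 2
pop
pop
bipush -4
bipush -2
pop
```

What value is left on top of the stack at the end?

-4

bipush 5   [5]
bipush 7   [5, 7]
swap       [7, 5]
imul       [35]
bipush 2   [35, 2]
pop        [35]
pop        []
bipush -4  [-4]
bipush -2  [-4, -2]
pop        [-4]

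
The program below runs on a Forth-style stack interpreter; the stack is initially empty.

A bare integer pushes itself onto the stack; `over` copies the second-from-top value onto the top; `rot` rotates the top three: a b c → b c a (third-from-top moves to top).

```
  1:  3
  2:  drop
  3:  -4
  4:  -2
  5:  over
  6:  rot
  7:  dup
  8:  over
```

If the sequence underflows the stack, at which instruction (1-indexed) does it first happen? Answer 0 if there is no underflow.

0

3    : [3]
drop : []
-4   : [-4]
-2   : [-4, -2]
over : [-4, -2, -4]
rot  : [-2, -4, -4]
dup  : [-2, -4, -4, -4]
over : [-2, -4, -4, -4, -4]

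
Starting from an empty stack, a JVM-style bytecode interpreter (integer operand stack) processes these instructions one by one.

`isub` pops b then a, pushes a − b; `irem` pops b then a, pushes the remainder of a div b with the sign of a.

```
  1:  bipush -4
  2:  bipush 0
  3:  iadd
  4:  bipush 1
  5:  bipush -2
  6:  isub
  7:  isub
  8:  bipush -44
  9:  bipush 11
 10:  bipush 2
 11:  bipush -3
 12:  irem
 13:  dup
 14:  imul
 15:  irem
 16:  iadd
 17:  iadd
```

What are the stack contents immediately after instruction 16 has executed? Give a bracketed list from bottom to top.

[-7, -41]

bipush -4   -4
bipush 0    -4 0
iadd        -4
bipush 1    -4 1
bipush -2   -4 1 -2
isub        -4 3
isub        -7
bipush -44  -7 -44
bipush 11   -7 -44 11
bipush 2    -7 -44 11 2
bipush -3   -7 -44 11 2 -3
irem        -7 -44 11 2
dup         -7 -44 11 2 2
imul        -7 -44 11 4
irem        -7 -44 3
iadd        -7 -41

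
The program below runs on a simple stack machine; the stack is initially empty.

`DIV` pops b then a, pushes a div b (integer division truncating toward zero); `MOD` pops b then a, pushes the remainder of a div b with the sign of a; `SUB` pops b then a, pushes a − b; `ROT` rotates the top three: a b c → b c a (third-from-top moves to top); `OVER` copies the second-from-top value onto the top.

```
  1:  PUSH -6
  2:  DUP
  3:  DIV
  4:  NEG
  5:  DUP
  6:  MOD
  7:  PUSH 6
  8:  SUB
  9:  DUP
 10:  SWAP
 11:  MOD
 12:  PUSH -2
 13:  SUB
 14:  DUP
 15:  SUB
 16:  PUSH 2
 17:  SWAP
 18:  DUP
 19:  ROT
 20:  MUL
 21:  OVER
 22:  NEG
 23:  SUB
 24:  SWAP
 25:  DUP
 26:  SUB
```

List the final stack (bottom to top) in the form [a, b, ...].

[0, 0]

PUSH -6 : [-6]
DUP     : [-6, -6]
DIV     : [1]
NEG     : [-1]
DUP     : [-1, -1]
MOD     : [0]
PUSH 6  : [0, 6]
SUB     : [-6]
DUP     : [-6, -6]
SWAP    : [-6, -6]
MOD     : [0]
PUSH -2 : [0, -2]
SUB     : [2]
DUP     : [2, 2]
SUB     : [0]
PUSH 2  : [0, 2]
SWAP    : [2, 0]
DUP     : [2, 0, 0]
ROT     : [0, 0, 2]
MUL     : [0, 0]
OVER    : [0, 0, 0]
NEG     : [0, 0, 0]
SUB     : [0, 0]
SWAP    : [0, 0]
DUP     : [0, 0, 0]
SUB     : [0, 0]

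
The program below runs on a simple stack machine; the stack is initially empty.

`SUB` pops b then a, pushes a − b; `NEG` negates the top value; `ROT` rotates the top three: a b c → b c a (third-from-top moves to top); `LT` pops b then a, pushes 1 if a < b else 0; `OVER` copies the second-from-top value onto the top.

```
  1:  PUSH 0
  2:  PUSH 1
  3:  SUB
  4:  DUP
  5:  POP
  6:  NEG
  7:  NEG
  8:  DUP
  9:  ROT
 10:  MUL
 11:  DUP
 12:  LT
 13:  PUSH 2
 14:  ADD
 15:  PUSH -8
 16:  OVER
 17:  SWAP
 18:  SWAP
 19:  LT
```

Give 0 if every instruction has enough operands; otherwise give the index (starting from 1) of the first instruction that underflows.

PUSH 0 : 0
PUSH 1 : 0 1
SUB    : -1
DUP    : -1 -1
POP    : -1
NEG    : 1
NEG    : -1
DUP    : -1 -1
ROT  — needs 3 operands, stack has 2 → underflow

9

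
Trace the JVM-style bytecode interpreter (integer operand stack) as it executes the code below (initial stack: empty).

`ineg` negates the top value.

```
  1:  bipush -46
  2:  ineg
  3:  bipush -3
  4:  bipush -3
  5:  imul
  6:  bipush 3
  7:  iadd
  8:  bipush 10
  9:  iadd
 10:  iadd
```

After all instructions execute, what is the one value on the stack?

68

bipush -46 → -46
ineg       → 46
bipush -3  → 46 -3
bipush -3  → 46 -3 -3
imul       → 46 9
bipush 3   → 46 9 3
iadd       → 46 12
bipush 10  → 46 12 10
iadd       → 46 22
iadd       → 68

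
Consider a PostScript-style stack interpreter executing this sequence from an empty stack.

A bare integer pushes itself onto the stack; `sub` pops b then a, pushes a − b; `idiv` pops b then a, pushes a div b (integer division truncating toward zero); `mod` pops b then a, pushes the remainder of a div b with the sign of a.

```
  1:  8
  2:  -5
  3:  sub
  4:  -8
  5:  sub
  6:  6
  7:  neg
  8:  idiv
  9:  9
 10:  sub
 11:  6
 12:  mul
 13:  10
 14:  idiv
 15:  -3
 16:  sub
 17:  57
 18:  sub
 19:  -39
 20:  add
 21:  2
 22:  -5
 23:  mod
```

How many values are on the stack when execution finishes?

8     8
-5    8 -5
sub   13
-8    13 -8
sub   21
6     21 6
neg   21 -6
idiv  -3
9     -3 9
sub   -12
6     -12 6
mul   -72
10    -72 10
idiv  -7
-3    -7 -3
sub   -4
57    -4 57
sub   -61
-39   -61 -39
add   -100
2     -100 2
-5    -100 2 -5
mod   -100 2

2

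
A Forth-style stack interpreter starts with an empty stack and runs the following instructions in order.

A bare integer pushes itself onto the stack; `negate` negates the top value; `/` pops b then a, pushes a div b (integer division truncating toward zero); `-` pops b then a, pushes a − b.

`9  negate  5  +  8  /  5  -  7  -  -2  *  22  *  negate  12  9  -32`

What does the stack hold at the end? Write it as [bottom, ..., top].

9      : 9
negate : -9
5      : -9 5
+      : -4
8      : -4 8
/      : 0
5      : 0 5
-      : -5
7      : -5 7
-      : -12
-2     : -12 -2
*      : 24
22     : 24 22
*      : 528
negate : -528
12     : -528 12
9      : -528 12 9
-32    : -528 12 9 -32

[-528, 12, 9, -32]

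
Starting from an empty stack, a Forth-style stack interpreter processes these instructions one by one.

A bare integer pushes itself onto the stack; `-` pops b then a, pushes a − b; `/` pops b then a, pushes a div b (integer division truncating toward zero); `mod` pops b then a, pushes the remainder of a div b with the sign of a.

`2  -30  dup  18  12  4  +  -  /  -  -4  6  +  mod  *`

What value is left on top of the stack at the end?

2   : 2
-30 : 2 -30
dup : 2 -30 -30
18  : 2 -30 -30 18
12  : 2 -30 -30 18 12
4   : 2 -30 -30 18 12 4
+   : 2 -30 -30 18 16
-   : 2 -30 -30 2
/   : 2 -30 -15
-   : 2 -15
-4  : 2 -15 -4
6   : 2 -15 -4 6
+   : 2 -15 2
mod : 2 -1
*   : -2

-2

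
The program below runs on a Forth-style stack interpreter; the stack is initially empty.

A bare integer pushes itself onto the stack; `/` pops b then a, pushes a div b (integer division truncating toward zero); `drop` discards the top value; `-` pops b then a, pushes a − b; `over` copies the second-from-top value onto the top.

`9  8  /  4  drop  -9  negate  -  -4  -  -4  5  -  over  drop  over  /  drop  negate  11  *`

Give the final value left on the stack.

44

9      → 9
8      → 9 8
/      → 1
4      → 1 4
drop   → 1
-9     → 1 -9
negate → 1 9
-      → -8
-4     → -8 -4
-      → -4
-4     → -4 -4
5      → -4 -4 5
-      → -4 -9
over   → -4 -9 -4
drop   → -4 -9
over   → -4 -9 -4
/      → -4 2
drop   → -4
negate → 4
11     → 4 11
*      → 44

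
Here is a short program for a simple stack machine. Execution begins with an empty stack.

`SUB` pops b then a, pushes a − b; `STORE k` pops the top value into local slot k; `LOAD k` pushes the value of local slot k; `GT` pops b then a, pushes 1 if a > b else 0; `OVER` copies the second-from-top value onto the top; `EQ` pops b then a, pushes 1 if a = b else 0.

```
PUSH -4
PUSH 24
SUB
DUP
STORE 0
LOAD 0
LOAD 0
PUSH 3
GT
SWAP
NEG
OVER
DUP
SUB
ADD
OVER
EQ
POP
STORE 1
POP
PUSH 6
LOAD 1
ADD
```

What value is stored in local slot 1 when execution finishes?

PUSH -4 -> -4
PUSH 24 -> -4 24
SUB     -> -28
DUP     -> -28 -28
STORE 0 -> -28
LOAD 0  -> -28 -28
LOAD 0  -> -28 -28 -28
PUSH 3  -> -28 -28 -28 3
GT      -> -28 -28 0
SWAP    -> -28 0 -28
NEG     -> -28 0 28
OVER    -> -28 0 28 0
DUP     -> -28 0 28 0 0
SUB     -> -28 0 28 0
ADD     -> -28 0 28
OVER    -> -28 0 28 0
EQ      -> -28 0 0
POP     -> -28 0
STORE 1 -> -28
POP     -> (empty)
PUSH 6  -> 6
LOAD 1  -> 6 0
ADD     -> 6

0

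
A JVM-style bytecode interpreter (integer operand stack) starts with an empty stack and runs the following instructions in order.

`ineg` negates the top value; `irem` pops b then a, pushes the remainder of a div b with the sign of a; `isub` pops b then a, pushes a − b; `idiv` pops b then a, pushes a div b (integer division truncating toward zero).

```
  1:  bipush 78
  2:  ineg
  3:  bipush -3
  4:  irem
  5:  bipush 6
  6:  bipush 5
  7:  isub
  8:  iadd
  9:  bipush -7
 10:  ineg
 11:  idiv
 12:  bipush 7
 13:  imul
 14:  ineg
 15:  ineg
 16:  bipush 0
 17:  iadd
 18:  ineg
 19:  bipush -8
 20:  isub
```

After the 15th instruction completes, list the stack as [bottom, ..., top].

[0]

bipush 78  [78]
ineg       [-78]
bipush -3  [-78, -3]
irem       [0]
bipush 6   [0, 6]
bipush 5   [0, 6, 5]
isub       [0, 1]
iadd       [1]
bipush -7  [1, -7]
ineg       [1, 7]
idiv       [0]
bipush 7   [0, 7]
imul       [0]
ineg       [0]
ineg       [0]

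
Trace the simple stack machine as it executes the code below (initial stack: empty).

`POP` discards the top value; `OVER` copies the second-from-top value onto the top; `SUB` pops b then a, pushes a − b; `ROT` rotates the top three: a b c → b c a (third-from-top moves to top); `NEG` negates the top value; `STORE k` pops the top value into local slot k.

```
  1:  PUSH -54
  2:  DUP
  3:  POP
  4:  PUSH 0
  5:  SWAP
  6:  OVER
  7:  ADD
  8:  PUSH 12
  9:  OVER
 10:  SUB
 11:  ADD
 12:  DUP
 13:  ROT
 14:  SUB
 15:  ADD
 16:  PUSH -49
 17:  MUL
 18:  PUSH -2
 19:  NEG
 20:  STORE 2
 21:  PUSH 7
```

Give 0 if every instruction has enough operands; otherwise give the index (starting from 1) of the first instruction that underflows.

PUSH -54  [-54]
DUP       [-54, -54]
POP       [-54]
PUSH 0    [-54, 0]
SWAP      [0, -54]
OVER      [0, -54, 0]
ADD       [0, -54]
PUSH 12   [0, -54, 12]
OVER      [0, -54, 12, -54]
SUB       [0, -54, 66]
ADD       [0, 12]
DUP       [0, 12, 12]
ROT       [12, 12, 0]
SUB       [12, 12]
ADD       [24]
PUSH -49  [24, -49]
MUL       [-1176]
PUSH -2   [-1176, -2]
NEG       [-1176, 2]
STORE 2   [-1176]
PUSH 7    [-1176, 7]

0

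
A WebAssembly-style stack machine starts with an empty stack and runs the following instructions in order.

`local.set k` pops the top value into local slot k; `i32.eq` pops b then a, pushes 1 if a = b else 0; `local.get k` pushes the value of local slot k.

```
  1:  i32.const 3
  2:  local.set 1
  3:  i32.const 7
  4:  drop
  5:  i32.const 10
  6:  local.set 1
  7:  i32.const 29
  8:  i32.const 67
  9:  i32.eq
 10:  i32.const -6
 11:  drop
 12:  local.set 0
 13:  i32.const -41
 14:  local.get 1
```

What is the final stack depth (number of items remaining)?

i32.const 3   → [3]
local.set 1   → []
i32.const 7   → [7]
drop          → []
i32.const 10  → [10]
local.set 1   → []
i32.const 29  → [29]
i32.const 67  → [29, 67]
i32.eq        → [0]
i32.const -6  → [0, -6]
drop          → [0]
local.set 0   → []
i32.const -41 → [-41]
local.get 1   → [-41, 10]

2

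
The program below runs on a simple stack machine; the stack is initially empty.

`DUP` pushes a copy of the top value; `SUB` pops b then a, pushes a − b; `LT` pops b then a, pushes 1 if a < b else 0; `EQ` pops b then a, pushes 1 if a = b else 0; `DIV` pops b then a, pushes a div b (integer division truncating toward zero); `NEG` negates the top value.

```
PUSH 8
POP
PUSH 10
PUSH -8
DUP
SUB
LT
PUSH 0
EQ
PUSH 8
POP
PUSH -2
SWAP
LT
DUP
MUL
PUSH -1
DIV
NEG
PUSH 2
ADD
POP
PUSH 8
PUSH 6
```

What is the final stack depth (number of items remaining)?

2

PUSH 8  : 8
POP     : (empty)
PUSH 10 : 10
PUSH -8 : 10 -8
DUP     : 10 -8 -8
SUB     : 10 0
LT      : 0
PUSH 0  : 0 0
EQ      : 1
PUSH 8  : 1 8
POP     : 1
PUSH -2 : 1 -2
SWAP    : -2 1
LT      : 1
DUP     : 1 1
MUL     : 1
PUSH -1 : 1 -1
DIV     : -1
NEG     : 1
PUSH 2  : 1 2
ADD     : 3
POP     : (empty)
PUSH 8  : 8
PUSH 6  : 8 6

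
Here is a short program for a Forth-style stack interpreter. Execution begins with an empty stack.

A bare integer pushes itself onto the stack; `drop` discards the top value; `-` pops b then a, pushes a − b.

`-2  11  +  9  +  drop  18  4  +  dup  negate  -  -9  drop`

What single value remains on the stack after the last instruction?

44

-2      [-2]
11      [-2, 11]
+       [9]
9       [9, 9]
+       [18]
drop    []
18      [18]
4       [18, 4]
+       [22]
dup     [22, 22]
negate  [22, -22]
-       [44]
-9      [44, -9]
drop    [44]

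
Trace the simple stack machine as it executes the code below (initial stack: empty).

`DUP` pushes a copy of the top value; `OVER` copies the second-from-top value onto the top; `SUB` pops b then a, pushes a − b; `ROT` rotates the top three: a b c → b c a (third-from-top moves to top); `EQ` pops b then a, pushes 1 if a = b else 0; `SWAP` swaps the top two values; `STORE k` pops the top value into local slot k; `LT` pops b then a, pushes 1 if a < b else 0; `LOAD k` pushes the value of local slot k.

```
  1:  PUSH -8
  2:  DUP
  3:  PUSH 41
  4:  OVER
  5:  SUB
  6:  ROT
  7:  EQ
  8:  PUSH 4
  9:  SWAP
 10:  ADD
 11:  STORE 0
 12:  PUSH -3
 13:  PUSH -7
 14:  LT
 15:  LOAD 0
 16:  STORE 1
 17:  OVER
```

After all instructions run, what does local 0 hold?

4

PUSH -8 → [-8]
DUP     → [-8, -8]
PUSH 41 → [-8, -8, 41]
OVER    → [-8, -8, 41, -8]
SUB     → [-8, -8, 49]
ROT     → [-8, 49, -8]
EQ      → [-8, 0]
PUSH 4  → [-8, 0, 4]
SWAP    → [-8, 4, 0]
ADD     → [-8, 4]
STORE 0 → [-8]
PUSH -3 → [-8, -3]
PUSH -7 → [-8, -3, -7]
LT      → [-8, 0]
LOAD 0  → [-8, 0, 4]
STORE 1 → [-8, 0]
OVER    → [-8, 0, -8]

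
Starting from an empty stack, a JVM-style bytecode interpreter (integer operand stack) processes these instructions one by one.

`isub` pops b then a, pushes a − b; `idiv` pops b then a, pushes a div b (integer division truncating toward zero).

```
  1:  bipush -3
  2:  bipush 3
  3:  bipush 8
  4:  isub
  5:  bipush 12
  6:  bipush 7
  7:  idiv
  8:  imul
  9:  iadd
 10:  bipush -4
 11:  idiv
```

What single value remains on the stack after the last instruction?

bipush -3 : -3
bipush 3  : -3 3
bipush 8  : -3 3 8
isub      : -3 -5
bipush 12 : -3 -5 12
bipush 7  : -3 -5 12 7
idiv      : -3 -5 1
imul      : -3 -5
iadd      : -8
bipush -4 : -8 -4
idiv      : 2

2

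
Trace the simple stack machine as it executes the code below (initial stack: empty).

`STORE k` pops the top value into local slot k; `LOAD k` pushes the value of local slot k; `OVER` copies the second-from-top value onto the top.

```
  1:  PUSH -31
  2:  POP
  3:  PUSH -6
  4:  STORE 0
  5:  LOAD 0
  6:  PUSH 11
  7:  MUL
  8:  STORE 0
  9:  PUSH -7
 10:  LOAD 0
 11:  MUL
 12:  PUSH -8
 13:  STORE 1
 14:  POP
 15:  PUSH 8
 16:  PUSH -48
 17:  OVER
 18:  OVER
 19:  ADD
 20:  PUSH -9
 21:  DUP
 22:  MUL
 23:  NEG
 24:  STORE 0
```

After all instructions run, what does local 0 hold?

PUSH -31 -> -31
POP      -> (empty)
PUSH -6  -> -6
STORE 0  -> (empty)
LOAD 0   -> -6
PUSH 11  -> -6 11
MUL      -> -66
STORE 0  -> (empty)
PUSH -7  -> -7
LOAD 0   -> -7 -66
MUL      -> 462
PUSH -8  -> 462 -8
STORE 1  -> 462
POP      -> (empty)
PUSH 8   -> 8
PUSH -48 -> 8 -48
OVER     -> 8 -48 8
OVER     -> 8 -48 8 -48
ADD      -> 8 -48 -40
PUSH -9  -> 8 -48 -40 -9
DUP      -> 8 -48 -40 -9 -9
MUL      -> 8 -48 -40 81
NEG      -> 8 -48 -40 -81
STORE 0  -> 8 -48 -40

-81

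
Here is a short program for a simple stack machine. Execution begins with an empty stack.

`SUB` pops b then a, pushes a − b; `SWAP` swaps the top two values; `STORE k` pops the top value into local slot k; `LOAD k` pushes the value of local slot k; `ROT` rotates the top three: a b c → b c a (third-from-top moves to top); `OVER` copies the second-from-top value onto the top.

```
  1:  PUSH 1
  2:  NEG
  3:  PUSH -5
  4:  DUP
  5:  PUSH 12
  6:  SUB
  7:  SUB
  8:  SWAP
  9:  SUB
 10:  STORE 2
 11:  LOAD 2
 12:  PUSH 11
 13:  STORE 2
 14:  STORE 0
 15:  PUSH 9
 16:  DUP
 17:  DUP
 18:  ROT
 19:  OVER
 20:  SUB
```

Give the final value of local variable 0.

PUSH 1   [1]
NEG      [-1]
PUSH -5  [-1, -5]
DUP      [-1, -5, -5]
PUSH 12  [-1, -5, -5, 12]
SUB      [-1, -5, -17]
SUB      [-1, 12]
SWAP     [12, -1]
SUB      [13]
STORE 2  []
LOAD 2   [13]
PUSH 11  [13, 11]
STORE 2  [13]
STORE 0  []
PUSH 9   [9]
DUP      [9, 9]
DUP      [9, 9, 9]
ROT      [9, 9, 9]
OVER     [9, 9, 9, 9]
SUB      [9, 9, 0]

13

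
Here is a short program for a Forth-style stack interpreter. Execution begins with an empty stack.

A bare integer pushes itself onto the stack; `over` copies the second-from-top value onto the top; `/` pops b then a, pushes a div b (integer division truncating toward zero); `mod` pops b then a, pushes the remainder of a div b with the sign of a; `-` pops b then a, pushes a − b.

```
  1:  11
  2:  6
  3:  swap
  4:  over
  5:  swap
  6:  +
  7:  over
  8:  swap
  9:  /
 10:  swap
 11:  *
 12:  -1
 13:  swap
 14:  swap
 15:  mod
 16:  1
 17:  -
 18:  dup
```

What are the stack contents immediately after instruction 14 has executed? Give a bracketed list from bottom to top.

[0, -1]

11   → [11]
6    → [11, 6]
swap → [6, 11]
over → [6, 11, 6]
swap → [6, 6, 11]
+    → [6, 17]
over → [6, 17, 6]
swap → [6, 6, 17]
/    → [6, 0]
swap → [0, 6]
*    → [0]
-1   → [0, -1]
swap → [-1, 0]
swap → [0, -1]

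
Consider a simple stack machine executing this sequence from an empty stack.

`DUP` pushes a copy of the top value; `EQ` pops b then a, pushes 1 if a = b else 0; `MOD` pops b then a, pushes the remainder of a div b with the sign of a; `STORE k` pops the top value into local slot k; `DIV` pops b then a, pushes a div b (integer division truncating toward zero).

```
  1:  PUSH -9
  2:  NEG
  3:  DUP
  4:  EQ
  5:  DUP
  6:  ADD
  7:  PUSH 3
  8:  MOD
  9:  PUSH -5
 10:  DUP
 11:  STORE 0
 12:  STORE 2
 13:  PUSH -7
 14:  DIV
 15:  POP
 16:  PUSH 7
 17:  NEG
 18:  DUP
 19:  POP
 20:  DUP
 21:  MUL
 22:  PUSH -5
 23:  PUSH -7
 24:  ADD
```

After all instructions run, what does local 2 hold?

PUSH -9 -> -9
NEG     -> 9
DUP     -> 9 9
EQ      -> 1
DUP     -> 1 1
ADD     -> 2
PUSH 3  -> 2 3
MOD     -> 2
PUSH -5 -> 2 -5
DUP     -> 2 -5 -5
STORE 0 -> 2 -5
STORE 2 -> 2
PUSH -7 -> 2 -7
DIV     -> 0
POP     -> (empty)
PUSH 7  -> 7
NEG     -> -7
DUP     -> -7 -7
POP     -> -7
DUP     -> -7 -7
MUL     -> 49
PUSH -5 -> 49 -5
PUSH -7 -> 49 -5 -7
ADD     -> 49 -12

-5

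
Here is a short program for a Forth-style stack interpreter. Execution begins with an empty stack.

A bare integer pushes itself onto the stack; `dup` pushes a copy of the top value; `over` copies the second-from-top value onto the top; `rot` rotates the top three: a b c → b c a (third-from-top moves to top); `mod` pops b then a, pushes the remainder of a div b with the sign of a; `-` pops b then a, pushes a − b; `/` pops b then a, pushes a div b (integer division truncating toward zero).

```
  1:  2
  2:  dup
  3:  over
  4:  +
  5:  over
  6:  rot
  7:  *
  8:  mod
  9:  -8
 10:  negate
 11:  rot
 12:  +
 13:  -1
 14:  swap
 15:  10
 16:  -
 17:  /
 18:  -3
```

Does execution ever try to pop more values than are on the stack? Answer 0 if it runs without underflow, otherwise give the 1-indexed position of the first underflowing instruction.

11

2      → 2
dup    → 2 2
over   → 2 2 2
+      → 2 4
over   → 2 4 2
rot    → 4 2 2
*      → 4 4
mod    → 0
-8     → 0 -8
negate → 0 8
rot  — needs 3 operands, stack has 2 → underflow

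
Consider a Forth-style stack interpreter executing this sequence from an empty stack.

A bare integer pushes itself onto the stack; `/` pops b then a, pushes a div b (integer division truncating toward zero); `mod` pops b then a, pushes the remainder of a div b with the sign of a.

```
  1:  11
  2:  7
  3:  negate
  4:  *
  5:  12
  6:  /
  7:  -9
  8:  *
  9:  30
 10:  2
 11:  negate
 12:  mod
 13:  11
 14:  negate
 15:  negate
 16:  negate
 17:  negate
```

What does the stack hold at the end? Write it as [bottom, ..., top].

11      11
7       11 7
negate  11 -7
*       -77
12      -77 12
/       -6
-9      -6 -9
*       54
30      54 30
2       54 30 2
negate  54 30 -2
mod     54 0
11      54 0 11
negate  54 0 -11
negate  54 0 11
negate  54 0 -11
negate  54 0 11

[54, 0, 11]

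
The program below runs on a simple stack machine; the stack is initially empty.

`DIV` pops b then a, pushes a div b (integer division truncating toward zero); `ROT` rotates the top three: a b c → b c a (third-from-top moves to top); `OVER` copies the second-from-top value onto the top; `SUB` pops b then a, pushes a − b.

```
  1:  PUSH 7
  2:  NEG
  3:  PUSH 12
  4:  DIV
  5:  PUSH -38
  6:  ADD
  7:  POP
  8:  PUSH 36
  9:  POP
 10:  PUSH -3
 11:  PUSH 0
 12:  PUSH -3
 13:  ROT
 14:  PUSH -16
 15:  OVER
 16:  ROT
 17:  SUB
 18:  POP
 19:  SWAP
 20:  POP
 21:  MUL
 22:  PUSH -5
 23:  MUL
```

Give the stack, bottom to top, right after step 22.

PUSH 7   -> 7
NEG      -> -7
PUSH 12  -> -7 12
DIV      -> 0
PUSH -38 -> 0 -38
ADD      -> -38
POP      -> (empty)
PUSH 36  -> 36
POP      -> (empty)
PUSH -3  -> -3
PUSH 0   -> -3 0
PUSH -3  -> -3 0 -3
ROT      -> 0 -3 -3
PUSH -16 -> 0 -3 -3 -16
OVER     -> 0 -3 -3 -16 -3
ROT      -> 0 -3 -16 -3 -3
SUB      -> 0 -3 -16 0
POP      -> 0 -3 -16
SWAP     -> 0 -16 -3
POP      -> 0 -16
MUL      -> 0
PUSH -5  -> 0 -5

[0, -5]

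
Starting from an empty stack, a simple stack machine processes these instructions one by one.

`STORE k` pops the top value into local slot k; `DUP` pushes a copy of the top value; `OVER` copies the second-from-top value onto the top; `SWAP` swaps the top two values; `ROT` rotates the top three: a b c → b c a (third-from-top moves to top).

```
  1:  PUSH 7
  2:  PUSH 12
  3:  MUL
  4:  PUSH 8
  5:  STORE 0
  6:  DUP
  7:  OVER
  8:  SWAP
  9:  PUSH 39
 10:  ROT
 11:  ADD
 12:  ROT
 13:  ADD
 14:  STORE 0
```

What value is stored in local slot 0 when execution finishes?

PUSH 7  -> [7]
PUSH 12 -> [7, 12]
MUL     -> [84]
PUSH 8  -> [84, 8]
STORE 0 -> [84]
DUP     -> [84, 84]
OVER    -> [84, 84, 84]
SWAP    -> [84, 84, 84]
PUSH 39 -> [84, 84, 84, 39]
ROT     -> [84, 84, 39, 84]
ADD     -> [84, 84, 123]
ROT     -> [84, 123, 84]
ADD     -> [84, 207]
STORE 0 -> [84]

207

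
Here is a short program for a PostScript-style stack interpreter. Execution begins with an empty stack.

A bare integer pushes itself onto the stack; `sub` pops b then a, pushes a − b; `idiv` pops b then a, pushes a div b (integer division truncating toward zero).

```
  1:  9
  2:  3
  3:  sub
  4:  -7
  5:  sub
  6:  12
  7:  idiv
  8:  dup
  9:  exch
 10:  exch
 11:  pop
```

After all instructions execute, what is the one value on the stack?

9    → 9
3    → 9 3
sub  → 6
-7   → 6 -7
sub  → 13
12   → 13 12
idiv → 1
dup  → 1 1
exch → 1 1
exch → 1 1
pop  → 1

1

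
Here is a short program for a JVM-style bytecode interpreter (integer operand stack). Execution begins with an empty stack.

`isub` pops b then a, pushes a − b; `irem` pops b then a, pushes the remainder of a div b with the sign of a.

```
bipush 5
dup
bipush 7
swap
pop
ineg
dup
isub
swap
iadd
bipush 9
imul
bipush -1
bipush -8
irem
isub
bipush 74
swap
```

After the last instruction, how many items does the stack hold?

bipush 5   [5]
dup        [5, 5]
bipush 7   [5, 5, 7]
swap       [5, 7, 5]
pop        [5, 7]
ineg       [5, -7]
dup        [5, -7, -7]
isub       [5, 0]
swap       [0, 5]
iadd       [5]
bipush 9   [5, 9]
imul       [45]
bipush -1  [45, -1]
bipush -8  [45, -1, -8]
irem       [45, -1]
isub       [46]
bipush 74  [46, 74]
swap       [74, 46]

2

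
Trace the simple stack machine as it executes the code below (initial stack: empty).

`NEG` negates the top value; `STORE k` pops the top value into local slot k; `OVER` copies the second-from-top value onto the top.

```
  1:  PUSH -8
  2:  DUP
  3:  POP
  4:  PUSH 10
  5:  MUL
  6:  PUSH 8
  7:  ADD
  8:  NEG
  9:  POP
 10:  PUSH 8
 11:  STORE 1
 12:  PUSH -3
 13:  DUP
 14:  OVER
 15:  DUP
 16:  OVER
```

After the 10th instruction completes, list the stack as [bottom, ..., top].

[8]

PUSH -8  -8
DUP      -8 -8
POP      -8
PUSH 10  -8 10
MUL      -80
PUSH 8   -80 8
ADD      -72
NEG      72
POP      (empty)
PUSH 8   8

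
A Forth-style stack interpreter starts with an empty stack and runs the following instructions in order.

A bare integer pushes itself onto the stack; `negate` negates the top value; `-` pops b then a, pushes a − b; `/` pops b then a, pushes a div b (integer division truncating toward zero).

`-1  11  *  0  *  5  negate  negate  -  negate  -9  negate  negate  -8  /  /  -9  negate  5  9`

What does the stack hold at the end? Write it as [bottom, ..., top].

-1     -> [-1]
11     -> [-1, 11]
*      -> [-11]
0      -> [-11, 0]
*      -> [0]
5      -> [0, 5]
negate -> [0, -5]
negate -> [0, 5]
-      -> [-5]
negate -> [5]
-9     -> [5, -9]
negate -> [5, 9]
negate -> [5, -9]
-8     -> [5, -9, -8]
/      -> [5, 1]
/      -> [5]
-9     -> [5, -9]
negate -> [5, 9]
5      -> [5, 9, 5]
9      -> [5, 9, 5, 9]

[5, 9, 5, 9]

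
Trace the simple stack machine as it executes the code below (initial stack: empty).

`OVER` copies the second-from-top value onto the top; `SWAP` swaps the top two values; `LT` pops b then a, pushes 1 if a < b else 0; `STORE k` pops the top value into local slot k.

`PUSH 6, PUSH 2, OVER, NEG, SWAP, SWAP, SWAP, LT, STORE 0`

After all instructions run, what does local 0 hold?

PUSH 6  -> 6
PUSH 2  -> 6 2
OVER    -> 6 2 6
NEG     -> 6 2 -6
SWAP    -> 6 -6 2
SWAP    -> 6 2 -6
SWAP    -> 6 -6 2
LT      -> 6 1
STORE 0 -> 6

1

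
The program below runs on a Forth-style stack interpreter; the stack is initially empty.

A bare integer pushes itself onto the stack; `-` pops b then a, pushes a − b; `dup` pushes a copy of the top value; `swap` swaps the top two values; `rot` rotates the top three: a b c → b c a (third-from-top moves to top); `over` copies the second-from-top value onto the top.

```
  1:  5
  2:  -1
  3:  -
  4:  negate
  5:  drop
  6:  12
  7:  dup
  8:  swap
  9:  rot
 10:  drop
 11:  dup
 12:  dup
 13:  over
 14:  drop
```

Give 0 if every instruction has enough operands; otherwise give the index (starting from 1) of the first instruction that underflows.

9

5       5
-1      5 -1
-       6
negate  -6
drop    (empty)
12      12
dup     12 12
swap    12 12
rot  — needs 3 operands, stack has 2 → underflow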